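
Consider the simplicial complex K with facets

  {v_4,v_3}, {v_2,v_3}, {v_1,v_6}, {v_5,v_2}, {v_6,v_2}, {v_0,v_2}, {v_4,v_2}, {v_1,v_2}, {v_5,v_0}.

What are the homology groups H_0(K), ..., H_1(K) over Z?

H_0 ≅ Z,  H_1 ≅ Z^3.

K has 7 vertices, 9 edges.
rank ∂_0 = 0, rank ∂_1 = 6 ⇒ b_0 = 7 − 0 − 6 = 1; all invariant factors of ∂_1 are 1 so no torsion. So H_0 ≅ Z.
rank ∂_1 = 6, rank ∂_2 = 0 ⇒ b_1 = 9 − 6 − 0 = 3. So H_1 ≅ Z^3.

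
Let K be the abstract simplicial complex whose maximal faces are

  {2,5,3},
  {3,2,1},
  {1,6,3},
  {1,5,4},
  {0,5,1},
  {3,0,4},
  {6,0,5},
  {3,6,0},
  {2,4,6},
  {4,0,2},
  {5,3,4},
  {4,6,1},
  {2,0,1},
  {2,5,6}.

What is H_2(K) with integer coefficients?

H_2 ≅ Z.

Take the total order 0 < 1 < 2 < 3 < 4 < 5 < 6 on the vertex set. Then K (dimension 2) consists of the simplices:

  0-simplices (7): [0], [1], [2], [3], [4], [5], [6]
  1-simplices (21): [0,1], [0,2], [0,3], [0,4], [0,5], [0,6], [1,2], [1,3], [1,4], [1,5], [1,6], [2,3], [2,4], [2,5], [2,6], [3,4], [3,5], [3,6], [4,5], [4,6], [5,6]
  2-simplices (14): [0,1,2], [0,1,5], [0,2,4], [0,3,4], [0,3,6], [0,5,6], [1,2,3], [1,3,6], [1,4,5], [1,4,6], [2,3,5], [2,4,6], [2,5,6], [3,4,5]

so the chain groups are C_0 ≅ Z^7, C_1 ≅ Z^21, C_2 ≅ Z^14.

∂_1: C_1 → C_0 is given by ∂[p,q] = [q] − [p]. For instance
  ∂[4,6] = [6] − [4].
As a 7×21 matrix over Z this has rank 6, with invariant factors (1,1,1,1,1,1).

∂_2: C_2 → C_1 maps a triangle to the signed sum of its edges. For instance
  ∂[1,4,5] = [4,5] − [1,5] + [1,4],
  ∂[0,2,4] = [2,4] − [0,4] + [0,2].
The 21×14 boundary matrix has rank 13 and Smith normal form diag(1,1,1,1,1,1,1,1,1,1,1,1,1).

Now H_k = ker ∂_k / im ∂_{k+1}, so:

  H_2: rank ker ∂_2 − rank ∂_3 = (14 − 13) − 0 = 1, and there is no ∂_3, so H_2 = Z.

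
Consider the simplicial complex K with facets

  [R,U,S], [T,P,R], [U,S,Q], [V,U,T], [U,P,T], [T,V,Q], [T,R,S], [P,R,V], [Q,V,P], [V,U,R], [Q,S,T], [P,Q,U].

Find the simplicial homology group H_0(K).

H_0 = Z.

K has 7 vertices, 18 edges, 12 triangles.
rank ∂_0 = 0, rank ∂_1 = 6 ⇒ b_0 = 7 − 0 − 6 = 1; all invariant factors of ∂_1 are 1 so no torsion. So H_0 = Z.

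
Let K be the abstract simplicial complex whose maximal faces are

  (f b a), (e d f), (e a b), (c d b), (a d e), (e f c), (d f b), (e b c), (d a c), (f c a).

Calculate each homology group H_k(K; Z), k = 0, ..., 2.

H_0 = Z,  H_1 = Z/2,  H_2 = 0.

K has 6 vertices, 15 edges, 10 triangles.
rank ∂_0 = 0, rank ∂_1 = 5 ⇒ b_0 = 6 − 0 − 5 = 1; all invariant factors of ∂_1 are 1 so no torsion. So H_0 = Z.
rank ∂_1 = 5, rank ∂_2 = 10 ⇒ b_1 = 15 − 5 − 10 = 0; ∂_2 has invariant factor(s) [2] giving torsion. So H_1 = Z/2.
rank ∂_2 = 10, rank ∂_3 = 0 ⇒ b_2 = 10 − 10 − 0 = 0. So H_2 = 0.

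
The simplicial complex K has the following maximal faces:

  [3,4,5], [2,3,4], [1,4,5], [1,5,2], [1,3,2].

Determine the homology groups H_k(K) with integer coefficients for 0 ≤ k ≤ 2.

Fix the vertex order 1 < 2 < 3 < 4 < 5 and write every simplex with vertices in increasing order. Then dim K = 2 and the simplices of K are:

  0-simplices (5): [1], [2], [3], [4], [5]
  1-simplices (10): [1,2], [1,3], [1,4], [1,5], [2,3], [2,4], [2,5], [3,4], [3,5], [4,5]
  2-simplices (5): [1,2,3], [1,2,5], [1,4,5], [2,3,4], [3,4,5]

Hence C_0 ≅ Z^5, C_1 ≅ Z^10, C_2 ≅ Z^5.

∂_1: C_1 → C_0 is given by ∂[p,q] = [q] − [p]. For instance
  ∂[3,5] = [5] − [3].
As a 5×10 matrix over Z this has rank 4, with invariant factors (1,1,1,1).

∂_2: C_2 → C_1 sends each 2-simplex [p,q,r] to [q,r] − [p,r] + [p,q]. For instance
  ∂[2,3,4] = [3,4] − [2,4] + [2,3],
  ∂[1,4,5] = [4,5] − [1,5] + [1,4].
As a 10×5 matrix over Z this has rank 5, with invariant factors (1,1,1,1,1).

Computing H_k = (kernel of ∂_k) / (image of ∂_{k+1}):

  H_0: rank C_0 − rank ∂_1 = 5 − 4 = 1, and the invariant factors of ∂_1 are all 1, so H_0 ≅ Z.
  H_1: rank ker ∂_1 − rank ∂_2 = (10 − 4) − 5 = 1, and the invariant factors of ∂_2 are all 1, so H_1 ≅ Z.
  H_2: rank ker ∂_2 − rank ∂_3 = (5 − 5) − 0 = 0, and there is no ∂_3, so H_2 ≅ 0.

As a check, the Euler characteristic is 5 − 10 + 5 = 0, which agrees with 1 − 1 + 0 = 0.
(K is a triangulation of the Möbius band.)

H_0 = Z,  H_1 = Z,  H_2 = 0.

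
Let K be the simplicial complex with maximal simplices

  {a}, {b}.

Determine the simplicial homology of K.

Order the vertices as a < b. Listing each simplex with vertices in this order, K has dimension 0 with simplices:

  0-simplices (2): a, b

giving chain groups C_0 ≅ Z^2.

Now H_k = ker ∂_k / im ∂_{k+1}, so:

  H_0: rank C_0 − rank ∂_1 = 2 − 0 = 2, and there is no ∂_1, so H_0 ≅ Z^2.

(K is a triangulation of a set of 2 points.)

H_0 = Z^2.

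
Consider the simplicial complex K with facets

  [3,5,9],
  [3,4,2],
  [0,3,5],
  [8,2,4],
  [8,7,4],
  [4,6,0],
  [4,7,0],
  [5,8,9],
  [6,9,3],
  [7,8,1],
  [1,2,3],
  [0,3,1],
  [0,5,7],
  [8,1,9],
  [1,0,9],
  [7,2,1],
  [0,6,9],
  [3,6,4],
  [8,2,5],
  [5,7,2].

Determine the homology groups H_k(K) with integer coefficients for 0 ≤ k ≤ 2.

H_0 = Z,  H_1 = Z ⊕ Z/2,  H_2 = 0.

We work with the vertex ordering 0 < 1 < 2 < 3 < 4 < 5 < 6 < 7 < 8 < 9. The simplices of K, each written with vertices in increasing order, are:

  0-simplices (10): [0], [1], [2], [3], [4], [5], [6], [7], [8], [9]
  1-simplices (30): (30 of them)
  2-simplices (20): (20 of them)

giving chain groups C_0 ≅ Z^10, C_1 ≅ Z^30, C_2 ≅ Z^20.

∂_1: C_1 → C_0 sends each edge [p,q] (with p < q) to q − p.
As a 10×30 matrix over Z this has rank 9, with invariant factors (1,1,1,1,1,1,1,1,1).

The boundary map ∂_2: C_2 → C_1 sends each 2-simplex [p,q,r] to [q,r] − [p,r] + [p,q]. For instance
  ∂[3,4,6] = [4,6] − [3,6] + [3,4],
  ∂[5,8,9] = [8,9] − [5,9] + [5,8].
As a 30×20 matrix over Z this has rank 20, with invariant factors (1,1,1,1,1,1,1,1,1,1,1,1,1,1,1,1,1,1,1,2).

From H_k ≅ ker(∂_k) / im(∂_{k+1}) we obtain:

  H_0: rank C_0 − rank ∂_1 = 10 − 9 = 1, and the invariant factors of ∂_1 are all 1, so H_0 ≅ Z.
  H_1: rank ker ∂_1 − rank ∂_2 = (30 − 9) − 20 = 1, and ∂_2 has invariant factor 2 > 1, so H_1 ≅ Z ⊕ Z/2.
  H_2: rank ker ∂_2 − rank ∂_3 = (20 − 20) − 0 = 0, and there is no ∂_3, so H_2 ≅ 0.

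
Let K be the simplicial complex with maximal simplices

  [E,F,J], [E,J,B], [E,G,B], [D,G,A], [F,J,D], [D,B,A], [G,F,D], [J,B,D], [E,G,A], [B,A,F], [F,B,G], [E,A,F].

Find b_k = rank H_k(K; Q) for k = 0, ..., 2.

b_0 = 1, b_1 = 0, b_2 = 0.

Fix the vertex order A < B < D < E < F < G < J and write every simplex with vertices in increasing order. Then dim K = 2 and the simplices of K are:

  0-simplices (7): A, B, D, E, F, G, J
  1-simplices (18): AB, AD, AE, AF, AG, BD, BE, BF, BG, BJ, DF, DG, DJ, EF, EG, EJ, FG, FJ
  2-simplices (12): ABD, ABF, ADG, AEF, AEG, BDJ, BEG, BEJ, BFG, DFG, DFJ, EFJ

so the chain groups are C_0 ≅ Z^7, C_1 ≅ Z^18, C_2 ≅ Z^12.

∂_1: C_1 → C_0 sends each edge [p,q] (with p < q) to q − p.
This gives a 7×18 integer matrix of rank 6; reducing to Smith normal form yields diagonal entries (1,1,1,1,1,1).

Boundary ∂_2: C_2 → C_1 maps a triangle to the signed sum of its edges. For instance
  ∂ADG = DG − AG + AD,
  ∂AEG = EG − AG + AE.
This gives a 18×12 integer matrix of rank 12; reducing to Smith normal form yields diagonal entries (1,1,1,1,1,1,1,1,1,1,1,2).

Reading off H_k = ker ∂_k / im ∂_{k+1}:

  H_0: rank C_0 − rank ∂_1 = 7 − 6 = 1, and the invariant factors of ∂_1 are all 1, so H_0 = Z.
  H_1: rank ker ∂_1 − rank ∂_2 = (18 − 6) − 12 = 0, and ∂_2 has invariant factor 2 > 1, so H_1 = Z/2.
  H_2: rank ker ∂_2 − rank ∂_3 = (12 − 12) − 0 = 0, and there is no ∂_3, so H_2 = 0.

As a check, the Euler characteristic is 7 − 18 + 12 = 1, which agrees with 1 − 0 + 0 = 1.

Hence the Betti numbers are b_0 = 1, b_1 = 0, b_2 = 0.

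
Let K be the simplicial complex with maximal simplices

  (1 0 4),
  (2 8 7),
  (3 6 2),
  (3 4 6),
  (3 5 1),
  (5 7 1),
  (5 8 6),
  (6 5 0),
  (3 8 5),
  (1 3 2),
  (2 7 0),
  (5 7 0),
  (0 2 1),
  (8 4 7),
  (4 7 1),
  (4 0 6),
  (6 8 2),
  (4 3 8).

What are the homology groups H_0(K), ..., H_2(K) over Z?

Order the vertices as 0 < 1 < 2 < 3 < 4 < 5 < 6 < 7 < 8. Listing each simplex with vertices in this order, K has dimension 2 with simplices:

  0-simplices (9): [0], [1], [2], [3], [4], [5], [6], [7], [8]
  1-simplices (27): (27 of them)
  2-simplices (18): [0,1,2], [0,1,4], [0,2,7], [0,4,6], [0,5,6], [0,5,7], [1,2,3], [1,3,5], [1,4,7], [1,5,7], [2,3,6], [2,6,8], [2,7,8], [3,4,6], [3,4,8], [3,5,8], [4,7,8], [5,6,8]

Hence C_0 ≅ Z^9, C_1 ≅ Z^27, C_2 ≅ Z^18.

Boundary ∂_1: C_1 → C_0 sends each edge [p,q] (with p < q) to q − p. For instance
  ∂[2,6] = [6] − [2].
This gives a 9×27 integer matrix of rank 8; reducing to Smith normal form yields diagonal entries (1,1,1,1,1,1,1,1).

∂_2: C_2 → C_1 sends each 2-simplex [p,q,r] to [q,r] − [p,r] + [p,q]. For instance
  ∂[3,5,8] = [5,8] − [3,8] + [3,5],
  ∂[4,7,8] = [7,8] − [4,8] + [4,7].
As a 27×18 matrix over Z this has rank 18, with invariant factors (1,1,1,1,1,1,1,1,1,1,1,1,1,1,1,1,1,2).

Reading off H_k = ker ∂_k / im ∂_{k+1}:

  H_0: rank C_0 − rank ∂_1 = 9 − 8 = 1, and the invariant factors of ∂_1 are all 1, so H_0 ≅ Z.
  H_1: rank ker ∂_1 − rank ∂_2 = (27 − 8) − 18 = 1, and ∂_2 has invariant factor 2 > 1, so H_1 ≅ Z ⊕ Z/2Z.
  H_2: rank ker ∂_2 − rank ∂_3 = (18 − 18) − 0 = 0, and there is no ∂_3, so H_2 ≅ 0.

(K is a triangulation of the Klein bottle.)

H_0 ≅ Z,  H_1 ≅ Z ⊕ Z/2Z,  H_2 = 0.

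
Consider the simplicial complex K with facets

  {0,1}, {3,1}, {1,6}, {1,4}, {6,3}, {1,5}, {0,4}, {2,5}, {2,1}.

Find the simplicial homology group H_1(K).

Take the total order 0 < 1 < 2 < 3 < 4 < 5 < 6 on the vertex set. Then K (dimension 1) consists of the simplices:

  0-simplices (7): [0], [1], [2], [3], [4], [5], [6]
  1-simplices (9): [0,1], [0,4], [1,2], [1,3], [1,4], [1,5], [1,6], [2,5], [3,6]

so the chain groups are C_0 ≅ Z^7, C_1 ≅ Z^9.

∂_1: C_1 → C_0 sends each edge [p,q] (with p < q) to q − p. For instance
  ∂[2,5] = [5] − [2].
This gives a 7×9 integer matrix of rank 6; reducing to Smith normal form yields diagonal entries (1,1,1,1,1,1).

Computing H_k = (kernel of ∂_k) / (image of ∂_{k+1}):

  H_1: rank ker ∂_1 − rank ∂_2 = (9 − 6) − 0 = 3, and there is no ∂_2, so H_1 ≅ Z^3.

H_1 = Z^3.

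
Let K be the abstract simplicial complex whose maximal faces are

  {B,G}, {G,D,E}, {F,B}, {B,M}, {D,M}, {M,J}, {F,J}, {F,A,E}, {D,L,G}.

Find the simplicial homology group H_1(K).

H_1 ≅ Z^3.

Take the total order A < B < D < E < F < G < J < L < M on the vertex set. Then K (dimension 2) consists of the simplices:

  0-simplices (9): A, B, D, E, F, G, J, L, M
  1-simplices (14): AE, AF, BF, BG, BM, DE, DG, DL, DM, EF, EG, FJ, GL, JM
  2-simplices (3): AEF, DEG, DGL

giving chain groups C_0 ≅ Z^9, C_1 ≅ Z^14, C_2 ≅ Z^3.

The boundary map ∂_1: C_1 → C_0 maps an edge to its endpoints' difference, ∂[p,q] = q − p.
The resulting 9×14 matrix has rank 8, and its Smith normal form has invariant factors (1,1,1,1,1,1,1,1).

∂_2: C_2 → C_1 acts by ∂[p,q,r] = [q,r] − [p,r] + [p,q]. For instance
  ∂DEG = EG − DG + DE,
  ∂DGL = GL − DL + DG.
As a 14×3 matrix over Z this has rank 3, with invariant factors (1,1,1).

Computing H_k = (kernel of ∂_k) / (image of ∂_{k+1}):

  H_1: rank ker ∂_1 − rank ∂_2 = (14 − 8) − 3 = 3, and the invariant factors of ∂_2 are all 1, so H_1 = Z^3.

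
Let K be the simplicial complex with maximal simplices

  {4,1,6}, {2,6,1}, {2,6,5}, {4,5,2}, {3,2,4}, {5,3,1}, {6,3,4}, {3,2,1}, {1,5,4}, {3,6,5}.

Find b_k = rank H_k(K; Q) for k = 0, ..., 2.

b_0 = 1, b_1 = 0, b_2 = 0.

We work with the vertex ordering 1 < 2 < 3 < 4 < 5 < 6. The simplices of K, each written with vertices in increasing order, are:

  0-simplices (6): [1], [2], [3], [4], [5], [6]
  1-simplices (15): [1,2], [1,3], [1,4], [1,5], [1,6], [2,3], [2,4], [2,5], [2,6], [3,4], [3,5], [3,6], [4,5], [4,6], [5,6]
  2-simplices (10): [1,2,3], [1,2,6], [1,3,5], [1,4,5], [1,4,6], [2,3,4], [2,4,5], [2,5,6], [3,4,6], [3,5,6]

so the chain groups are C_0 ≅ Z^6, C_1 ≅ Z^15, C_2 ≅ Z^10.

∂_1: C_1 → C_0 maps an edge to its endpoints' difference, ∂[p,q] = q − p.
As a 6×15 matrix over Z this has rank 5, with invariant factors (1,1,1,1,1).

∂_2: C_2 → C_1 sends each 2-simplex [p,q,r] to [q,r] − [p,r] + [p,q]. For instance
  ∂[1,4,6] = [4,6] − [1,6] + [1,4],
  ∂[2,5,6] = [5,6] − [2,6] + [2,5].
The resulting 15×10 matrix has rank 10, and its Smith normal form has invariant factors (1,1,1,1,1,1,1,1,1,2).

Computing H_k = (kernel of ∂_k) / (image of ∂_{k+1}):

  H_0: rank C_0 − rank ∂_1 = 6 − 5 = 1, and the invariant factors of ∂_1 are all 1, so H_0 ≅ Z.
  H_1: rank ker ∂_1 − rank ∂_2 = (15 − 5) − 10 = 0, and ∂_2 has invariant factor 2 > 1, so H_1 ≅ Z_2.
  H_2: rank ker ∂_2 − rank ∂_3 = (10 − 10) − 0 = 0, and there is no ∂_3, so H_2 ≅ 0.

Hence the Betti numbers are b_0 = 1, b_1 = 0, b_2 = 0.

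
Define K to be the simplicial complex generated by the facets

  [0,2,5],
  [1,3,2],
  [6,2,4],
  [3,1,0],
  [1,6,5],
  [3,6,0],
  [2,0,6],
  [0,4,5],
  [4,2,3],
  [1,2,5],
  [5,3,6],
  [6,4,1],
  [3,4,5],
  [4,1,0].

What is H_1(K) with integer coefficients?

H_1 ≅ Z^2.

Take the total order 0 < 1 < 2 < 3 < 4 < 5 < 6 on the vertex set. Then K (dimension 2) consists of the simplices:

  0-simplices (7): [0], [1], [2], [3], [4], [5], [6]
  1-simplices (21): [0,1], [0,2], [0,3], [0,4], [0,5], [0,6], [1,2], [1,3], [1,4], [1,5], [1,6], [2,3], [2,4], [2,5], [2,6], [3,4], [3,5], [3,6], [4,5], [4,6], [5,6]
  2-simplices (14): [0,1,3], [0,1,4], [0,2,5], [0,2,6], [0,3,6], [0,4,5], [1,2,3], [1,2,5], [1,4,6], [1,5,6], [2,3,4], [2,4,6], [3,4,5], [3,5,6]

giving chain groups C_0 ≅ Z^7, C_1 ≅ Z^21, C_2 ≅ Z^14.

Boundary ∂_1: C_1 → C_0 maps an edge to its endpoints' difference, ∂[p,q] = q − p. For instance
  ∂[2,3] = [3] − [2].
The 7×21 boundary matrix has rank 6 and Smith normal form diag(1,1,1,1,1,1).

The boundary map ∂_2: C_2 → C_1 acts by ∂[p,q,r] = [q,r] − [p,r] + [p,q]. For instance
  ∂[0,4,5] = [4,5] − [0,5] + [0,4],
  ∂[0,2,5] = [2,5] − [0,5] + [0,2].
As a 21×14 matrix over Z this has rank 13, with invariant factors (1,1,1,1,1,1,1,1,1,1,1,1,1).

Reading off H_k = ker ∂_k / im ∂_{k+1}:

  H_1: rank ker ∂_1 − rank ∂_2 = (21 − 6) − 13 = 2, and the invariant factors of ∂_2 are all 1, so H_1 ≅ Z^2.

(K is a triangulation of the torus T^2.)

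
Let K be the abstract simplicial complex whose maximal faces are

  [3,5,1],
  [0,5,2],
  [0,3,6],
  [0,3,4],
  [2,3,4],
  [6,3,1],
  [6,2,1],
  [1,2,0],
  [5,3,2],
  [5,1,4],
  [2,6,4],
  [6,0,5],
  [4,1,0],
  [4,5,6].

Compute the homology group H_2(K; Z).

Take the total order 0 < 1 < 2 < 3 < 4 < 5 < 6 on the vertex set. Then K (dimension 2) consists of the simplices:

  0-simplices (7): [0], [1], [2], [3], [4], [5], [6]
  1-simplices (21): [0,1], [0,2], [0,3], [0,4], [0,5], [0,6], [1,2], [1,3], [1,4], [1,5], [1,6], [2,3], [2,4], [2,5], [2,6], [3,4], [3,5], [3,6], [4,5], [4,6], [5,6]
  2-simplices (14): [0,1,2], [0,1,4], [0,2,5], [0,3,4], [0,3,6], [0,5,6], [1,2,6], [1,3,5], [1,3,6], [1,4,5], [2,3,4], [2,3,5], [2,4,6], [4,5,6]

Hence C_0 ≅ Z^7, C_1 ≅ Z^21, C_2 ≅ Z^14.

Boundary ∂_1: C_1 → C_0 is given by ∂[p,q] = [q] − [p].
The 7×21 boundary matrix has rank 6 and Smith normal form diag(1,1,1,1,1,1).

Boundary ∂_2: C_2 → C_1 acts by ∂[p,q,r] = [q,r] − [p,r] + [p,q]. For instance
  ∂[0,5,6] = [5,6] − [0,6] + [0,5],
  ∂[1,3,6] = [3,6] − [1,6] + [1,3].
This gives a 21×14 integer matrix of rank 13; reducing to Smith normal form yields diagonal entries (1,1,1,1,1,1,1,1,1,1,1,1,1).

Computing H_k = (kernel of ∂_k) / (image of ∂_{k+1}):

  H_2: rank ker ∂_2 − rank ∂_3 = (14 − 13) − 0 = 1, and there is no ∂_3, so H_2 = Z.

H_2 = Z.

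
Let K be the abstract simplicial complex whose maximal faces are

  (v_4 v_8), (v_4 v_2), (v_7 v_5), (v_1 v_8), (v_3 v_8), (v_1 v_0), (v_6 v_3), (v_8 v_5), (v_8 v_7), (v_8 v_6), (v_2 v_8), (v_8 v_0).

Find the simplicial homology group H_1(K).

H_1 = Z^4.

We work with the vertex ordering v_0 < v_1 < v_2 < v_3 < v_4 < v_5 < v_6 < v_7 < v_8. The simplices of K, each written with vertices in increasing order, are:

  0-simplices (9): [v_0], [v_1], [v_2], [v_3], [v_4], [v_5], [v_6], [v_7], [v_8]
  1-simplices (12): [v_0,v_1], [v_0,v_8], [v_1,v_8], [v_2,v_4], [v_2,v_8], [v_3,v_6], [v_3,v_8], [v_4,v_8], [v_5,v_7], [v_5,v_8], [v_6,v_8], [v_7,v_8]

giving chain groups C_0 ≅ Z^9, C_1 ≅ Z^12.

The boundary map ∂_1: C_1 → C_0 sends each edge [p,q] (with p < q) to q − p.
The resulting 9×12 matrix has rank 8, and its Smith normal form has invariant factors (1,1,1,1,1,1,1,1).

Now H_k = ker ∂_k / im ∂_{k+1}, so:

  H_1: rank ker ∂_1 − rank ∂_2 = (12 − 8) − 0 = 4, and there is no ∂_2, so H_1 ≅ Z^4.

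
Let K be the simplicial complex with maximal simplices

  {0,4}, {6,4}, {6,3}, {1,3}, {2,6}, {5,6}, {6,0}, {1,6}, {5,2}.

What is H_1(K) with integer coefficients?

H_1 = Z^3.

We work with the vertex ordering 0 < 1 < 2 < 3 < 4 < 5 < 6. The simplices of K, each written with vertices in increasing order, are:

  0-simplices (7): [0], [1], [2], [3], [4], [5], [6]
  1-simplices (9): [0,4], [0,6], [1,3], [1,6], [2,5], [2,6], [3,6], [4,6], [5,6]

so the chain groups are C_0 ≅ Z^7, C_1 ≅ Z^9.

∂_1: C_1 → C_0 sends each edge [p,q] (with p < q) to q − p. For instance
  ∂[2,5] = [5] − [2].
The 7×9 boundary matrix has rank 6 and Smith normal form diag(1,1,1,1,1,1).

Reading off H_k = ker ∂_k / im ∂_{k+1}:

  H_1: rank ker ∂_1 − rank ∂_2 = (9 − 6) − 0 = 3, and there is no ∂_2, so H_1 = Z^3.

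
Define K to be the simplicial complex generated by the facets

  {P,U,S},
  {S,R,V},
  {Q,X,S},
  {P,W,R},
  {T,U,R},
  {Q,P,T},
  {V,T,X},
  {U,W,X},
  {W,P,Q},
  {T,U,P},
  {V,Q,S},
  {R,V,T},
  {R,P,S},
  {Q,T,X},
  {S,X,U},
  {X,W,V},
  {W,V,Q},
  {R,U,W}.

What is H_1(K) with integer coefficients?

Fix the vertex order P < Q < R < S < T < U < V < W < X and write every simplex with vertices in increasing order. Then dim K = 2 and the simplices of K are:

  0-simplices (9): P, Q, R, S, T, U, V, W, X
  1-simplices (27): PQ, PR, PS, PT, PU, PW, QS, QT, QV, QW, QX, RS, RT, RU, RV, RW, SU, SV, SX, TU, TV, TX, UW, UX, VW, VX, WX
  2-simplices (18): PQT, PQW, PRS, PRW, PSU, PTU, QSV, QSX, QTX, QVW, RSV, RTU, RTV, RUW, SUX, TVX, UWX, VWX

Hence C_0 ≅ Z^9, C_1 ≅ Z^27, C_2 ≅ Z^18.

Boundary ∂_1: C_1 → C_0 is given by ∂[p,q] = [q] − [p]. For instance
  ∂RV = V − R.
The 9×27 boundary matrix has rank 8 and Smith normal form diag(1,1,1,1,1,1,1,1).

∂_2: C_2 → C_1 maps a triangle to the signed sum of its edges. For instance
  ∂RTV = TV − RV + RT,
  ∂QTX = TX − QX + QT.
The 27×18 boundary matrix has rank 18 and Smith normal form diag(1,1,1,1,1,1,1,1,1,1,1,1,1,1,1,1,1,2).

Now H_k = ker ∂_k / im ∂_{k+1}, so:

  H_1: rank ker ∂_1 − rank ∂_2 = (27 − 8) − 18 = 1, and ∂_2 has invariant factor 2 > 1, so H_1 = Z ⊕ Z/2.

H_1 = Z ⊕ Z/2.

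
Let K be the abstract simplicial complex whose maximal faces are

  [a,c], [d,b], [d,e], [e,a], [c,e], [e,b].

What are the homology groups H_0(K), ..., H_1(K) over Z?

H_0 = Z,  H_1 = Z^2.

Take the total order a < b < c < d < e on the vertex set. Then K (dimension 1) consists of the simplices:

  0-simplices (5): a, b, c, d, e
  1-simplices (6): ac, ae, bd, be, ce, de

so the chain groups are C_0 ≅ Z^5, C_1 ≅ Z^6.

∂_1: C_1 → C_0 is given by ∂[p,q] = [q] − [p]. For instance
  ∂ac = c − a.
This gives a 5×6 integer matrix of rank 4; reducing to Smith normal form yields diagonal entries (1,1,1,1).

From H_k ≅ ker(∂_k) / im(∂_{k+1}) we obtain:

  H_0: rank C_0 − rank ∂_1 = 5 − 4 = 1, and the invariant factors of ∂_1 are all 1, so H_0 = Z.
  H_1: rank ker ∂_1 − rank ∂_2 = (6 − 4) − 0 = 2, and there is no ∂_2, so H_1 = Z^2.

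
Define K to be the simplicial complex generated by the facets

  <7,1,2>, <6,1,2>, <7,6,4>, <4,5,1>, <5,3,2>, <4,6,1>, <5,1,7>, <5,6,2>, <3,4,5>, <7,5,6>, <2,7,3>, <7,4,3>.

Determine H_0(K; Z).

H_0 ≅ Z.

K has 7 vertices, 18 edges, 12 triangles.
rank ∂_0 = 0, rank ∂_1 = 6 ⇒ b_0 = 7 − 0 − 6 = 1; all invariant factors of ∂_1 are 1 so no torsion. So H_0 ≅ Z.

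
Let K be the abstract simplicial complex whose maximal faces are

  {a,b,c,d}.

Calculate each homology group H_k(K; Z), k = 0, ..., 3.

Fix the vertex order a < b < c < d and write every simplex with vertices in increasing order. Then dim K = 3 and the simplices of K are:

  0-simplices (4): a, b, c, d
  1-simplices (6): ab, ac, ad, bc, bd, cd
  2-simplices (4): abc, abd, acd, bcd
  3-simplices (1): abcd

so the chain groups are C_0 ≅ Z^4, C_1 ≅ Z^6, C_2 ≅ Z^4, C_3 ≅ Z^1.

The boundary map ∂_1: C_1 → C_0 sends each edge [p,q] (with p < q) to q − p. For instance
  ∂bd = d − b.
The resulting 4×6 matrix has rank 3, and its Smith normal form has invariant factors (1,1,1).

∂_2: C_2 → C_1 acts by ∂[p,q,r] = [q,r] − [p,r] + [p,q]. For instance
  ∂bcd = cd − bd + bc,
  ∂acd = cd − ad + ac.
As a 6×4 matrix over Z this has rank 3, with invariant factors (1,1,1).

The boundary map ∂_3: C_3 → C_2 sends each 3-simplex σ to the alternating sum Σ_i (−1)^i (σ with its i-th vertex removed). For instance
  ∂abcd = bcd − acd + abd − abc.
The 4×1 boundary matrix has rank 1 and Smith normal form diag(1).

From H_k ≅ ker(∂_k) / im(∂_{k+1}) we obtain:

  H_0: rank C_0 − rank ∂_1 = 4 − 3 = 1, and the invariant factors of ∂_1 are all 1, so H_0 ≅ Z.
  H_1: rank ker ∂_1 − rank ∂_2 = (6 − 3) − 3 = 0, and the invariant factors of ∂_2 are all 1, so H_1 ≅ 0.
  H_2: rank ker ∂_2 − rank ∂_3 = (4 − 3) − 1 = 0, and the invariant factors of ∂_3 are all 1, so H_2 ≅ 0.
  H_3: rank ker ∂_3 − rank ∂_4 = (1 − 1) − 0 = 0, and there is no ∂_4, so H_3 ≅ 0.

(K is a triangulation of the 3-simplex.)

H_0 = Z,  H_1 = 0,  H_2 = 0,  H_3 = 0.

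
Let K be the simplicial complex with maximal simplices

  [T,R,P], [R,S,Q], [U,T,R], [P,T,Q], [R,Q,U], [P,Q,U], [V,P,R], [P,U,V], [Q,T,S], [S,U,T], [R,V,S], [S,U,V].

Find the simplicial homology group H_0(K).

H_0 ≅ Z.

K has 7 vertices, 18 edges, 12 triangles.
rank ∂_0 = 0, rank ∂_1 = 6 ⇒ b_0 = 7 − 0 − 6 = 1; all invariant factors of ∂_1 are 1 so no torsion. So H_0 = Z.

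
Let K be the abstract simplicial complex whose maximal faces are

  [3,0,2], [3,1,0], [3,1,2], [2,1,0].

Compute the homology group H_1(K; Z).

Order the vertices as 0 < 1 < 2 < 3. Listing each simplex with vertices in this order, K has dimension 2 with simplices:

  0-simplices (4): [0], [1], [2], [3]
  1-simplices (6): [0,1], [0,2], [0,3], [1,2], [1,3], [2,3]
  2-simplices (4): [0,1,2], [0,1,3], [0,2,3], [1,2,3]

so the chain groups are C_0 ≅ Z^4, C_1 ≅ Z^6, C_2 ≅ Z^4.

The boundary map ∂_1: C_1 → C_0 sends each edge [p,q] (with p < q) to q − p. For instance
  ∂[1,2] = [2] − [1].
This gives a 4×6 integer matrix of rank 3; reducing to Smith normal form yields diagonal entries (1,1,1).

Boundary ∂_2: C_2 → C_1 acts by ∂[p,q,r] = [q,r] − [p,r] + [p,q]. For instance
  ∂[0,2,3] = [2,3] − [0,3] + [0,2],
  ∂[0,1,2] = [1,2] − [0,2] + [0,1].
This gives a 6×4 integer matrix of rank 3; reducing to Smith normal form yields diagonal entries (1,1,1).

From H_k ≅ ker(∂_k) / im(∂_{k+1}) we obtain:

  H_1: rank ker ∂_1 − rank ∂_2 = (6 − 3) − 3 = 0, and the invariant factors of ∂_2 are all 1, so H_1 = 0.

H_1 ≅ 0.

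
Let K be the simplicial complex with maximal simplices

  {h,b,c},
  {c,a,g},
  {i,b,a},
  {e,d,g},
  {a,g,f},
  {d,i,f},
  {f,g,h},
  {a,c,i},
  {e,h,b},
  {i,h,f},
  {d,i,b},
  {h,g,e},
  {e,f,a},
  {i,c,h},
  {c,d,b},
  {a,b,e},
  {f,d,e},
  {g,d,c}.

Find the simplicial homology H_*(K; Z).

H_0 ≅ Z,  H_1 ≅ Z ⊕ Z/2,  H_2 = 0.

We work with the vertex ordering a < b < c < d < e < f < g < h < i. The simplices of K, each written with vertices in increasing order, are:

  0-simplices (9): a, b, c, d, e, f, g, h, i
  1-simplices (27): ab, ac, ae, af, ag, ai, bc, bd, be, bh, bi, cd, cg, ch, ci, de, df, dg, di, ef, eg, eh, fg, fh, fi, gh, hi
  2-simplices (18): abe, abi, acg, aci, aef, afg, bcd, bch, bdi, beh, cdg, chi, def, deg, dfi, egh, fgh, fhi

Hence C_0 ≅ Z^9, C_1 ≅ Z^27, C_2 ≅ Z^18.

The boundary map ∂_1: C_1 → C_0 is given by ∂[p,q] = [q] − [p]. For instance
  ∂ag = g − a.
As a 9×27 matrix over Z this has rank 8, with invariant factors (1,1,1,1,1,1,1,1).

∂_2: C_2 → C_1 sends each 2-simplex [p,q,r] to [q,r] − [p,r] + [p,q]. For instance
  ∂bch = ch − bh + bc,
  ∂deg = eg − dg + de.
The 27×18 boundary matrix has rank 18 and Smith normal form diag(1,1,1,1,1,1,1,1,1,1,1,1,1,1,1,1,1,2).

Reading off H_k = ker ∂_k / im ∂_{k+1}:

  H_0: rank C_0 − rank ∂_1 = 9 − 8 = 1, and the invariant factors of ∂_1 are all 1, so H_0 = Z.
  H_1: rank ker ∂_1 − rank ∂_2 = (27 − 8) − 18 = 1, and ∂_2 has invariant factor 2 > 1, so H_1 = Z ⊕ Z/2.
  H_2: rank ker ∂_2 − rank ∂_3 = (18 − 18) − 0 = 0, and there is no ∂_3, so H_2 = 0.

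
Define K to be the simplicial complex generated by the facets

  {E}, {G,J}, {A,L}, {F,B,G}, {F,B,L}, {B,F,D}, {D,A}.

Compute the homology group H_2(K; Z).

H_2 ≅ 0.

Fix the vertex order A < B < D < E < F < G < J < L and write every simplex with vertices in increasing order. Then dim K = 2 and the simplices of K are:

  0-simplices (8): A, B, D, E, F, G, J, L
  1-simplices (10): AD, AL, BD, BF, BG, BL, DF, FG, FL, GJ
  2-simplices (3): BDF, BFG, BFL

Hence C_0 ≅ Z^8, C_1 ≅ Z^10, C_2 ≅ Z^3.

∂_1: C_1 → C_0 sends each edge [p,q] (with p < q) to q − p.
The resulting 8×10 matrix has rank 6, and its Smith normal form has invariant factors (1,1,1,1,1,1).

Boundary ∂_2: C_2 → C_1 acts by ∂[p,q,r] = [q,r] − [p,r] + [p,q]. For instance
  ∂BDF = DF − BF + BD,
  ∂BFG = FG − BG + BF.
The resulting 10×3 matrix has rank 3, and its Smith normal form has invariant factors (1,1,1).

From H_k ≅ ker(∂_k) / im(∂_{k+1}) we obtain:

  H_2: rank ker ∂_2 − rank ∂_3 = (3 − 3) − 0 = 0, and there is no ∂_3, so H_2 ≅ 0.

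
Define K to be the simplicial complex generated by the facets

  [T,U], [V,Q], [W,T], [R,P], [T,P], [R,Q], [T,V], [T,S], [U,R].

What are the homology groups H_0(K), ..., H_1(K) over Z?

Fix the vertex order P < Q < R < S < T < U < V < W and write every simplex with vertices in increasing order. Then dim K = 1 and the simplices of K are:

  0-simplices (8): P, Q, R, S, T, U, V, W
  1-simplices (9): PR, PT, QR, QV, RU, ST, TU, TV, TW

so the chain groups are C_0 ≅ Z^8, C_1 ≅ Z^9.

The boundary map ∂_1: C_1 → C_0 is given by ∂[p,q] = [q] − [p]. For instance
  ∂PR = R − P.
The resulting 8×9 matrix has rank 7, and its Smith normal form has invariant factors (1,1,1,1,1,1,1).

Now H_k = ker ∂_k / im ∂_{k+1}, so:

  H_0: rank C_0 − rank ∂_1 = 8 − 7 = 1, and the invariant factors of ∂_1 are all 1, so H_0 = Z.
  H_1: rank ker ∂_1 − rank ∂_2 = (9 − 7) − 0 = 2, and there is no ∂_2, so H_1 = Z^2.

H_0 ≅ Z,  H_1 ≅ Z^2.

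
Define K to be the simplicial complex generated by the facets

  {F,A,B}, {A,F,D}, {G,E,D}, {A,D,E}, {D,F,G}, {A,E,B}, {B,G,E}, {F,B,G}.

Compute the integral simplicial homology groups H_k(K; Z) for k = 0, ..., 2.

H_0 = Z,  H_1 = 0,  H_2 = Z.

K has 6 vertices, 12 edges, 8 triangles.
rank ∂_0 = 0, rank ∂_1 = 5 ⇒ b_0 = 6 − 0 − 5 = 1; all invariant factors of ∂_1 are 1 so no torsion. So H_0 = Z.
rank ∂_1 = 5, rank ∂_2 = 7 ⇒ b_1 = 12 − 5 − 7 = 0; all invariant factors of ∂_2 are 1 so no torsion. So H_1 = 0.
rank ∂_2 = 7, rank ∂_3 = 0 ⇒ b_2 = 8 − 7 − 0 = 1. So H_2 = Z.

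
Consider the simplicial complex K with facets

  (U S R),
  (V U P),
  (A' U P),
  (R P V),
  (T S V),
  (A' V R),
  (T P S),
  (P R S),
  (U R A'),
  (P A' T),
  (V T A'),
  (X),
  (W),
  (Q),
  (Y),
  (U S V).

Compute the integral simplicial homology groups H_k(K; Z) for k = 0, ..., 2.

H_0 = Z^5,  H_1 = Z/2,  H_2 = 0.

Order the vertices as P < Q < R < S < T < U < V < W < X < Y < A'. Listing each simplex with vertices in this order, K has dimension 2 with simplices:

  0-simplices (11): [P], [Q], [R], [S], [T], [U], [V], [W], [X], [Y], [A']
  1-simplices (18): [P,R], [P,S], [P,T], [P,U], [P,V], [P,A'], [R,S], [R,U], [R,V], [R,A'], [S,T], [S,U], [S,V], [T,V], [T,A'], [U,V], [U,A'], [V,A']
  2-simplices (12): [P,R,S], [P,R,V], [P,S,T], [P,T,A'], [P,U,V], [P,U,A'], [R,S,U], [R,U,A'], [R,V,A'], [S,T,V], [S,U,V], [T,V,A']

so the chain groups are C_0 ≅ Z^11, C_1 ≅ Z^18, C_2 ≅ Z^12.

∂_1: C_1 → C_0 maps an edge to its endpoints' difference, ∂[p,q] = q − p.
As a 11×18 matrix over Z this has rank 6, with invariant factors (1,1,1,1,1,1).

Boundary ∂_2: C_2 → C_1 acts by ∂[p,q,r] = [q,r] − [p,r] + [p,q]. For instance
  ∂[R,V,A'] = [V,A'] − [R,A'] + [R,V],
  ∂[R,U,A'] = [U,A'] − [R,A'] + [R,U].
As a 18×12 matrix over Z this has rank 12, with invariant factors (1,1,1,1,1,1,1,1,1,1,1,2).

Reading off H_k = ker ∂_k / im ∂_{k+1}:

  H_0: rank C_0 − rank ∂_1 = 11 − 6 = 5, and the invariant factors of ∂_1 are all 1, so H_0 = Z^5.
  H_1: rank ker ∂_1 − rank ∂_2 = (18 − 6) − 12 = 0, and ∂_2 has invariant factor 2 > 1, so H_1 = Z/2.
  H_2: rank ker ∂_2 − rank ∂_3 = (12 − 12) − 0 = 0, and there is no ∂_3, so H_2 = 0.

As a check, the Euler characteristic is 11 − 18 + 12 = 5, which agrees with 5 − 0 + 0 = 5.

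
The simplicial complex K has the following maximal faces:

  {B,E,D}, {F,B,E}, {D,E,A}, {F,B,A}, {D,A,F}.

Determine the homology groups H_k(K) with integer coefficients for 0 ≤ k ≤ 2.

We work with the vertex ordering A < B < D < E < F. The simplices of K, each written with vertices in increasing order, are:

  0-simplices (5): A, B, D, E, F
  1-simplices (10): AB, AD, AE, AF, BD, BE, BF, DE, DF, EF
  2-simplices (5): ABF, ADE, ADF, BDE, BEF

Hence C_0 ≅ Z^5, C_1 ≅ Z^10, C_2 ≅ Z^5.

∂_1: C_1 → C_0 is given by ∂[p,q] = [q] − [p]. For instance
  ∂BD = D − B.
The resulting 5×10 matrix has rank 4, and its Smith normal form has invariant factors (1,1,1,1).

The boundary map ∂_2: C_2 → C_1 acts by ∂[p,q,r] = [q,r] − [p,r] + [p,q]. For instance
  ∂ADF = DF − AF + AD,
  ∂BDE = DE − BE + BD.
The resulting 10×5 matrix has rank 5, and its Smith normal form has invariant factors (1,1,1,1,1).

Computing H_k = (kernel of ∂_k) / (image of ∂_{k+1}):

  H_0: rank C_0 − rank ∂_1 = 5 − 4 = 1, and the invariant factors of ∂_1 are all 1, so H_0 = Z.
  H_1: rank ker ∂_1 − rank ∂_2 = (10 − 4) − 5 = 1, and the invariant factors of ∂_2 are all 1, so H_1 = Z.
  H_2: rank ker ∂_2 − rank ∂_3 = (5 − 5) − 0 = 0, and there is no ∂_3, so H_2 = 0.

(K is a triangulation of the Möbius band.)

H_0 = Z,  H_1 = Z,  H_2 = 0.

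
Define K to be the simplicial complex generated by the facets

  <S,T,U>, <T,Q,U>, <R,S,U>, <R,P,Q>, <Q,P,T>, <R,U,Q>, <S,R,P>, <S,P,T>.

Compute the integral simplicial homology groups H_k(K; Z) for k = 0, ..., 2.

Order the vertices as P < Q < R < S < T < U. Listing each simplex with vertices in this order, K has dimension 2 with simplices:

  0-simplices (6): P, Q, R, S, T, U
  1-simplices (12): PQ, PR, PS, PT, QR, QT, QU, RS, RU, ST, SU, TU
  2-simplices (8): PQR, PQT, PRS, PST, QRU, QTU, RSU, STU

Hence C_0 ≅ Z^6, C_1 ≅ Z^12, C_2 ≅ Z^8.

The boundary map ∂_1: C_1 → C_0 maps an edge to its endpoints' difference, ∂[p,q] = q − p. For instance
  ∂PR = R − P.
As a 6×12 matrix over Z this has rank 5, with invariant factors (1,1,1,1,1).

The boundary map ∂_2: C_2 → C_1 acts by ∂[p,q,r] = [q,r] − [p,r] + [p,q]. For instance
  ∂PST = ST − PT + PS,
  ∂PQR = QR − PR + PQ.
The resulting 12×8 matrix has rank 7, and its Smith normal form has invariant factors (1,1,1,1,1,1,1).

Computing H_k = (kernel of ∂_k) / (image of ∂_{k+1}):

  H_0: rank C_0 − rank ∂_1 = 6 − 5 = 1, and the invariant factors of ∂_1 are all 1, so H_0 ≅ Z.
  H_1: rank ker ∂_1 − rank ∂_2 = (12 − 5) − 7 = 0, and the invariant factors of ∂_2 are all 1, so H_1 ≅ 0.
  H_2: rank ker ∂_2 − rank ∂_3 = (8 − 7) − 0 = 1, and there is no ∂_3, so H_2 ≅ Z.

(K is a triangulation of the 2-sphere S^2.)

H_0 ≅ Z,  H_1 = 0,  H_2 ≅ Z.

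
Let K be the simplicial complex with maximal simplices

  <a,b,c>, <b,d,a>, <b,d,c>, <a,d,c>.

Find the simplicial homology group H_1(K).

We work with the vertex ordering a < b < c < d. The simplices of K, each written with vertices in increasing order, are:

  0-simplices (4): a, b, c, d
  1-simplices (6): ab, ac, ad, bc, bd, cd
  2-simplices (4): abc, abd, acd, bcd

giving chain groups C_0 ≅ Z^4, C_1 ≅ Z^6, C_2 ≅ Z^4.

The boundary map ∂_1: C_1 → C_0 maps an edge to its endpoints' difference, ∂[p,q] = q − p. For instance
  ∂ab = b − a.
As a 4×6 matrix over Z this has rank 3, with invariant factors (1,1,1).

The boundary map ∂_2: C_2 → C_1 sends each 2-simplex [p,q,r] to [q,r] − [p,r] + [p,q]. For instance
  ∂bcd = cd − bd + bc,
  ∂abc = bc − ac + ab.
The 6×4 boundary matrix has rank 3 and Smith normal form diag(1,1,1).

Now H_k = ker ∂_k / im ∂_{k+1}, so:

  H_1: rank ker ∂_1 − rank ∂_2 = (6 − 3) − 3 = 0, and the invariant factors of ∂_2 are all 1, so H_1 ≅ 0.

H_1 = 0.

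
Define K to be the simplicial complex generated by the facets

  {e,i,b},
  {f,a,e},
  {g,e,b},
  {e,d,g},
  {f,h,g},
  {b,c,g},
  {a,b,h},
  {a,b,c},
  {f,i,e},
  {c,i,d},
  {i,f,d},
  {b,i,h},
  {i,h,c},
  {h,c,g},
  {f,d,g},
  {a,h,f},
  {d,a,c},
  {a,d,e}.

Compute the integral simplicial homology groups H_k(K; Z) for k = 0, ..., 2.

Order the vertices as a < b < c < d < e < f < g < h < i. Listing each simplex with vertices in this order, K has dimension 2 with simplices:

  0-simplices (9): a, b, c, d, e, f, g, h, i
  1-simplices (27): ab, ac, ad, ae, af, ah, bc, be, bg, bh, bi, cd, cg, ch, ci, de, df, dg, di, ef, eg, ei, fg, fh, fi, gh, hi
  2-simplices (18): abc, abh, acd, ade, aef, afh, bcg, beg, bei, bhi, cdi, cgh, chi, deg, dfg, dfi, efi, fgh

so the chain groups are C_0 ≅ Z^9, C_1 ≅ Z^27, C_2 ≅ Z^18.

The boundary map ∂_1: C_1 → C_0 maps an edge to its endpoints' difference, ∂[p,q] = q − p. For instance
  ∂cg = g − c.
As a 9×27 matrix over Z this has rank 8, with invariant factors (1,1,1,1,1,1,1,1).

The boundary map ∂_2: C_2 → C_1 acts by ∂[p,q,r] = [q,r] − [p,r] + [p,q]. For instance
  ∂bei = ei − bi + be,
  ∂fgh = gh − fh + fg.
As a 27×18 matrix over Z this has rank 18, with invariant factors (1,1,1,1,1,1,1,1,1,1,1,1,1,1,1,1,1,2).

Reading off H_k = ker ∂_k / im ∂_{k+1}:

  H_0: rank C_0 − rank ∂_1 = 9 − 8 = 1, and the invariant factors of ∂_1 are all 1, so H_0 = Z.
  H_1: rank ker ∂_1 − rank ∂_2 = (27 − 8) − 18 = 1, and ∂_2 has invariant factor 2 > 1, so H_1 = Z ⊕ Z/2.
  H_2: rank ker ∂_2 − rank ∂_3 = (18 − 18) − 0 = 0, and there is no ∂_3, so H_2 = 0.

As a check, the Euler characteristic is 9 − 27 + 18 = 0, which agrees with 1 − 1 + 0 = 0.

H_0 ≅ Z,  H_1 ≅ Z ⊕ Z/2,  H_2 = 0.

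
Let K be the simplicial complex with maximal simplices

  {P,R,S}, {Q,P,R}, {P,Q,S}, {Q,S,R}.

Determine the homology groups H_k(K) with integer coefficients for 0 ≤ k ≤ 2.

Take the total order P < Q < R < S on the vertex set. Then K (dimension 2) consists of the simplices:

  0-simplices (4): P, Q, R, S
  1-simplices (6): PQ, PR, PS, QR, QS, RS
  2-simplices (4): PQR, PQS, PRS, QRS

so the chain groups are C_0 ≅ Z^4, C_1 ≅ Z^6, C_2 ≅ Z^4.

The boundary map ∂_1: C_1 → C_0 maps an edge to its endpoints' difference, ∂[p,q] = q − p. For instance
  ∂QS = S − Q.
This gives a 4×6 integer matrix of rank 3; reducing to Smith normal form yields diagonal entries (1,1,1).

Boundary ∂_2: C_2 → C_1 sends each 2-simplex [p,q,r] to [q,r] − [p,r] + [p,q]. For instance
  ∂PRS = RS − PS + PR,
  ∂QRS = RS − QS + QR.
This gives a 6×4 integer matrix of rank 3; reducing to Smith normal form yields diagonal entries (1,1,1).

From H_k ≅ ker(∂_k) / im(∂_{k+1}) we obtain:

  H_0: rank C_0 − rank ∂_1 = 4 − 3 = 1, and the invariant factors of ∂_1 are all 1, so H_0 = Z.
  H_1: rank ker ∂_1 − rank ∂_2 = (6 − 3) − 3 = 0, and the invariant factors of ∂_2 are all 1, so H_1 = 0.
  H_2: rank ker ∂_2 − rank ∂_3 = (4 − 3) − 0 = 1, and there is no ∂_3, so H_2 = Z.

(K is a triangulation of the 2-sphere S^2.)

H_0 ≅ Z,  H_1 = 0,  H_2 ≅ Z.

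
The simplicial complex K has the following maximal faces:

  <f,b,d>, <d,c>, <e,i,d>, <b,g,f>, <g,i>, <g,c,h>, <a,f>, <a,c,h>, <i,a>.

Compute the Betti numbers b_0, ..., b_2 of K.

Fix the vertex order a < b < c < d < e < f < g < h < i and write every simplex with vertices in increasing order. Then dim K = 2 and the simplices of K are:

  0-simplices (9): a, b, c, d, e, f, g, h, i
  1-simplices (17): ac, af, ah, ai, bd, bf, bg, cd, cg, ch, de, df, di, ei, fg, gh, gi
  2-simplices (5): ach, bdf, bfg, cgh, dei

Hence C_0 ≅ Z^9, C_1 ≅ Z^17, C_2 ≅ Z^5.

∂_1: C_1 → C_0 sends each edge [p,q] (with p < q) to q − p. For instance
  ∂ah = h − a.
As a 9×17 matrix over Z this has rank 8, with invariant factors (1,1,1,1,1,1,1,1).

∂_2: C_2 → C_1 acts by ∂[p,q,r] = [q,r] − [p,r] + [p,q]. For instance
  ∂bfg = fg − bg + bf,
  ∂cgh = gh − ch + cg.
The resulting 17×5 matrix has rank 5, and its Smith normal form has invariant factors (1,1,1,1,1).

Computing H_k = (kernel of ∂_k) / (image of ∂_{k+1}):

  H_0: rank C_0 − rank ∂_1 = 9 − 8 = 1, and the invariant factors of ∂_1 are all 1, so H_0 ≅ Z.
  H_1: rank ker ∂_1 − rank ∂_2 = (17 − 8) − 5 = 4, and the invariant factors of ∂_2 are all 1, so H_1 ≅ Z^4.
  H_2: rank ker ∂_2 − rank ∂_3 = (5 − 5) − 0 = 0, and there is no ∂_3, so H_2 ≅ 0.

Hence the Betti numbers are b_0 = 1, b_1 = 4, b_2 = 0.

b_0 = 1, b_1 = 4, b_2 = 0.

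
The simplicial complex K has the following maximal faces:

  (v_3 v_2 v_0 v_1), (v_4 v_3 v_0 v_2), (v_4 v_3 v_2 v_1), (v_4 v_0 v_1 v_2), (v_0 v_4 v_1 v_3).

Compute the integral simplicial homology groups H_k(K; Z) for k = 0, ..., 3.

K has 5 vertices, 10 edges, 10 triangles, 5 3-simplices.
rank ∂_0 = 0, rank ∂_1 = 4 ⇒ b_0 = 5 − 0 − 4 = 1; all invariant factors of ∂_1 are 1 so no torsion. So H_0 ≅ Z.
rank ∂_1 = 4, rank ∂_2 = 6 ⇒ b_1 = 10 − 4 − 6 = 0; all invariant factors of ∂_2 are 1 so no torsion. So H_1 ≅ 0.
rank ∂_2 = 6, rank ∂_3 = 4 ⇒ b_2 = 10 − 6 − 4 = 0; all invariant factors of ∂_3 are 1 so no torsion. So H_2 ≅ 0.
rank ∂_3 = 4, rank ∂_4 = 0 ⇒ b_3 = 5 − 4 − 0 = 1. So H_3 ≅ Z.

H_0 ≅ Z,  H_1 = 0,  H_2 = 0,  H_3 ≅ Z.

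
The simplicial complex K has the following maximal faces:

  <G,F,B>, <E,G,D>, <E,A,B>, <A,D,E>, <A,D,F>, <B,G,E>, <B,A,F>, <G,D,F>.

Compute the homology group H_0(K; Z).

Fix the vertex order A < B < D < E < F < G and write every simplex with vertices in increasing order. Then dim K = 2 and the simplices of K are:

  0-simplices (6): A, B, D, E, F, G
  1-simplices (12): AB, AD, AE, AF, BE, BF, BG, DE, DF, DG, EG, FG
  2-simplices (8): ABE, ABF, ADE, ADF, BEG, BFG, DEG, DFG

giving chain groups C_0 ≅ Z^6, C_1 ≅ Z^12, C_2 ≅ Z^8.

Boundary ∂_1: C_1 → C_0 sends each edge [p,q] (with p < q) to q − p. For instance
  ∂AF = F − A.
The resulting 6×12 matrix has rank 5, and its Smith normal form has invariant factors (1,1,1,1,1).

Boundary ∂_2: C_2 → C_1 sends each 2-simplex [p,q,r] to [q,r] − [p,r] + [p,q]. For instance
  ∂ADF = DF − AF + AD,
  ∂DFG = FG − DG + DF.
This gives a 12×8 integer matrix of rank 7; reducing to Smith normal form yields diagonal entries (1,1,1,1,1,1,1).

Reading off H_k = ker ∂_k / im ∂_{k+1}:

  H_0: rank C_0 − rank ∂_1 = 6 − 5 = 1, and the invariant factors of ∂_1 are all 1, so H_0 = Z.

H_0 ≅ Z.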